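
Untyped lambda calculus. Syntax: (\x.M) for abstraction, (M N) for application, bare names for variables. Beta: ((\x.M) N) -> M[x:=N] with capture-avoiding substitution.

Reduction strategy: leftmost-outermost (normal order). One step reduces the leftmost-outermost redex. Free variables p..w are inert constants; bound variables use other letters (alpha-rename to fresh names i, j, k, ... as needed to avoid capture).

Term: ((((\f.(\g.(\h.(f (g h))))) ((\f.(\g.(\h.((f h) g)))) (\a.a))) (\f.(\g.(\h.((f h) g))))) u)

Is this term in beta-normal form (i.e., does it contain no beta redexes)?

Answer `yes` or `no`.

Answer: no

Derivation:
Term: ((((\f.(\g.(\h.(f (g h))))) ((\f.(\g.(\h.((f h) g)))) (\a.a))) (\f.(\g.(\h.((f h) g))))) u)
Found 2 beta redex(es).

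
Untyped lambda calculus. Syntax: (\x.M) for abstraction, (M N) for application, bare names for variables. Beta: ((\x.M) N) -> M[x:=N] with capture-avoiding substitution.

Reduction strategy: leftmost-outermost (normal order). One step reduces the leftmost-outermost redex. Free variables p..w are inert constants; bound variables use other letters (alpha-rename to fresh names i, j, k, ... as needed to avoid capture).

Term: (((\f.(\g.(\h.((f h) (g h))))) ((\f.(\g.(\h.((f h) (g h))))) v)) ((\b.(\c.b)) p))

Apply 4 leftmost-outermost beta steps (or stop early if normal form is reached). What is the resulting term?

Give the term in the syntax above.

Step 0: (((\f.(\g.(\h.((f h) (g h))))) ((\f.(\g.(\h.((f h) (g h))))) v)) ((\b.(\c.b)) p))
Step 1: ((\g.(\h.((((\f.(\g.(\h.((f h) (g h))))) v) h) (g h)))) ((\b.(\c.b)) p))
Step 2: (\h.((((\f.(\g.(\h.((f h) (g h))))) v) h) (((\b.(\c.b)) p) h)))
Step 3: (\h.(((\g.(\h.((v h) (g h)))) h) (((\b.(\c.b)) p) h)))
Step 4: (\h.((\i.((v i) (h i))) (((\b.(\c.b)) p) h)))

Answer: (\h.((\i.((v i) (h i))) (((\b.(\c.b)) p) h)))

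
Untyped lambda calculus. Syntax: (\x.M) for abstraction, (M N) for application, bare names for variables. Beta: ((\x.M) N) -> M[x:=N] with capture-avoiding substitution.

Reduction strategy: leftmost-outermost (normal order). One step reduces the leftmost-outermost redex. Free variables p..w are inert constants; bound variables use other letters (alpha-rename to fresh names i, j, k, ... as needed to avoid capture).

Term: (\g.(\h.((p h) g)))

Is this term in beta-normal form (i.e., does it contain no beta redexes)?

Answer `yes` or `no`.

Term: (\g.(\h.((p h) g)))
No beta redexes found.

Answer: yes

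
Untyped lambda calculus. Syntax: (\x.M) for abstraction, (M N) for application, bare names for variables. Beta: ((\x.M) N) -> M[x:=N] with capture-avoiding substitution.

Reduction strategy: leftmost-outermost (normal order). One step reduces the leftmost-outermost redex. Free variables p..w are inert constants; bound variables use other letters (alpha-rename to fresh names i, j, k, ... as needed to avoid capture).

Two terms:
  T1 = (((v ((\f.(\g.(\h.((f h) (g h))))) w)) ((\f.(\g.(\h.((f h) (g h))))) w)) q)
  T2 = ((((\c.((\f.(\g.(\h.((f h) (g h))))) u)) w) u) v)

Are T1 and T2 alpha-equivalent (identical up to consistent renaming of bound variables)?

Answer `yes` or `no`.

Term 1: (((v ((\f.(\g.(\h.((f h) (g h))))) w)) ((\f.(\g.(\h.((f h) (g h))))) w)) q)
Term 2: ((((\c.((\f.(\g.(\h.((f h) (g h))))) u)) w) u) v)
Alpha-equivalence: compare structure up to binder renaming.
Result: False

Answer: no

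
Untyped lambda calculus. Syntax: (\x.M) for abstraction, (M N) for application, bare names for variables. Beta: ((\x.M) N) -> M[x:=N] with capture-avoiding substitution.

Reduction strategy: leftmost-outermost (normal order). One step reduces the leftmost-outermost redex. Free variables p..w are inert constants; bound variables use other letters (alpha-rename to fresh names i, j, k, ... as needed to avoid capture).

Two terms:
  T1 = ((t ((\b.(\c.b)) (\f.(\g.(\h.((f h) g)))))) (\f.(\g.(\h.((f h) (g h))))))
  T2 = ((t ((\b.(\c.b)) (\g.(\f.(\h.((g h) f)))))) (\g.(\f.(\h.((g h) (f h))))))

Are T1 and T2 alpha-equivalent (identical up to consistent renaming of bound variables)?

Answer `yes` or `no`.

Answer: yes

Derivation:
Term 1: ((t ((\b.(\c.b)) (\f.(\g.(\h.((f h) g)))))) (\f.(\g.(\h.((f h) (g h))))))
Term 2: ((t ((\b.(\c.b)) (\g.(\f.(\h.((g h) f)))))) (\g.(\f.(\h.((g h) (f h))))))
Alpha-equivalence: compare structure up to binder renaming.
Result: True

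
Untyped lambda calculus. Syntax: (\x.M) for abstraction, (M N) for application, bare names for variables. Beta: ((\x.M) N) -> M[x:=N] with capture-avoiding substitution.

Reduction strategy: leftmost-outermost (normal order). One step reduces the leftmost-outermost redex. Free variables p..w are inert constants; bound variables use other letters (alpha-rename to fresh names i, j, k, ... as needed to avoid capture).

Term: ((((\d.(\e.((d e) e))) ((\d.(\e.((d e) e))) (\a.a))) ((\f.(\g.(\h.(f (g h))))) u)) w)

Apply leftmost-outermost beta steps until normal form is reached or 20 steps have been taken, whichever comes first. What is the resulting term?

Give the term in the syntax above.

Answer: ((u (\h.(u (\i.(u (h i)))))) w)

Derivation:
Step 0: ((((\d.(\e.((d e) e))) ((\d.(\e.((d e) e))) (\a.a))) ((\f.(\g.(\h.(f (g h))))) u)) w)
Step 1: (((\e.((((\d.(\e.((d e) e))) (\a.a)) e) e)) ((\f.(\g.(\h.(f (g h))))) u)) w)
Step 2: (((((\d.(\e.((d e) e))) (\a.a)) ((\f.(\g.(\h.(f (g h))))) u)) ((\f.(\g.(\h.(f (g h))))) u)) w)
Step 3: ((((\e.(((\a.a) e) e)) ((\f.(\g.(\h.(f (g h))))) u)) ((\f.(\g.(\h.(f (g h))))) u)) w)
Step 4: (((((\a.a) ((\f.(\g.(\h.(f (g h))))) u)) ((\f.(\g.(\h.(f (g h))))) u)) ((\f.(\g.(\h.(f (g h))))) u)) w)
Step 5: (((((\f.(\g.(\h.(f (g h))))) u) ((\f.(\g.(\h.(f (g h))))) u)) ((\f.(\g.(\h.(f (g h))))) u)) w)
Step 6: ((((\g.(\h.(u (g h)))) ((\f.(\g.(\h.(f (g h))))) u)) ((\f.(\g.(\h.(f (g h))))) u)) w)
Step 7: (((\h.(u (((\f.(\g.(\h.(f (g h))))) u) h))) ((\f.(\g.(\h.(f (g h))))) u)) w)
Step 8: ((u (((\f.(\g.(\h.(f (g h))))) u) ((\f.(\g.(\h.(f (g h))))) u))) w)
Step 9: ((u ((\g.(\h.(u (g h)))) ((\f.(\g.(\h.(f (g h))))) u))) w)
Step 10: ((u (\h.(u (((\f.(\g.(\h.(f (g h))))) u) h)))) w)
Step 11: ((u (\h.(u ((\g.(\h.(u (g h)))) h)))) w)
Step 12: ((u (\h.(u (\i.(u (h i)))))) w)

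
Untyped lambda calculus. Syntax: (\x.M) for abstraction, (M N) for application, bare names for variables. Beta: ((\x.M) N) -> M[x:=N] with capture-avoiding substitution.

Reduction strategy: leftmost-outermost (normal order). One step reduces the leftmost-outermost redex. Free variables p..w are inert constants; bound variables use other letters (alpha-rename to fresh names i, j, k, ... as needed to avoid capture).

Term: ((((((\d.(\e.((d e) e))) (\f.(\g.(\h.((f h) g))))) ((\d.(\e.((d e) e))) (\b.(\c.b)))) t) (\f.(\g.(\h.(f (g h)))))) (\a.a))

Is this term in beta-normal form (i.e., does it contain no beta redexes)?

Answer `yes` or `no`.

Answer: no

Derivation:
Term: ((((((\d.(\e.((d e) e))) (\f.(\g.(\h.((f h) g))))) ((\d.(\e.((d e) e))) (\b.(\c.b)))) t) (\f.(\g.(\h.(f (g h)))))) (\a.a))
Found 2 beta redex(es).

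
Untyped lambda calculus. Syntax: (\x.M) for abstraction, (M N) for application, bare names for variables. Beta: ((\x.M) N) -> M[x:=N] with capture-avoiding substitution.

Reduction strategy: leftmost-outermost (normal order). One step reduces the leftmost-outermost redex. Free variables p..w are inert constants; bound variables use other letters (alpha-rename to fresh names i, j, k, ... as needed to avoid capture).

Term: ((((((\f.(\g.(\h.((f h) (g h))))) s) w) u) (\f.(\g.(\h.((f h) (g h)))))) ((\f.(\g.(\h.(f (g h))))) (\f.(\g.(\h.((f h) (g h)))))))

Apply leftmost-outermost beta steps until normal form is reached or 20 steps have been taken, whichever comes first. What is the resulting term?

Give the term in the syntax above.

Step 0: ((((((\f.(\g.(\h.((f h) (g h))))) s) w) u) (\f.(\g.(\h.((f h) (g h)))))) ((\f.(\g.(\h.(f (g h))))) (\f.(\g.(\h.((f h) (g h)))))))
Step 1: (((((\g.(\h.((s h) (g h)))) w) u) (\f.(\g.(\h.((f h) (g h)))))) ((\f.(\g.(\h.(f (g h))))) (\f.(\g.(\h.((f h) (g h)))))))
Step 2: ((((\h.((s h) (w h))) u) (\f.(\g.(\h.((f h) (g h)))))) ((\f.(\g.(\h.(f (g h))))) (\f.(\g.(\h.((f h) (g h)))))))
Step 3: ((((s u) (w u)) (\f.(\g.(\h.((f h) (g h)))))) ((\f.(\g.(\h.(f (g h))))) (\f.(\g.(\h.((f h) (g h)))))))
Step 4: ((((s u) (w u)) (\f.(\g.(\h.((f h) (g h)))))) (\g.(\h.((\f.(\g.(\h.((f h) (g h))))) (g h)))))
Step 5: ((((s u) (w u)) (\f.(\g.(\h.((f h) (g h)))))) (\g.(\h.(\i.(\j.(((g h) j) (i j)))))))

Answer: ((((s u) (w u)) (\f.(\g.(\h.((f h) (g h)))))) (\g.(\h.(\i.(\j.(((g h) j) (i j)))))))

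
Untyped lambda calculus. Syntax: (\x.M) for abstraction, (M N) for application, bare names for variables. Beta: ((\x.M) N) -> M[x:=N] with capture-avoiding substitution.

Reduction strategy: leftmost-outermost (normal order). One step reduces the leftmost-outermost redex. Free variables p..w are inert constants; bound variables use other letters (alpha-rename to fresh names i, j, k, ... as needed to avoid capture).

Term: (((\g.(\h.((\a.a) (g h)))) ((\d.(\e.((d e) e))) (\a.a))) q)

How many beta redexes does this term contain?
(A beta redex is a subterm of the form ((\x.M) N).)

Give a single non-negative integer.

Answer: 3

Derivation:
Term: (((\g.(\h.((\a.a) (g h)))) ((\d.(\e.((d e) e))) (\a.a))) q)
  Redex: ((\g.(\h.((\a.a) (g h)))) ((\d.(\e.((d e) e))) (\a.a)))
  Redex: ((\a.a) (g h))
  Redex: ((\d.(\e.((d e) e))) (\a.a))
Total redexes: 3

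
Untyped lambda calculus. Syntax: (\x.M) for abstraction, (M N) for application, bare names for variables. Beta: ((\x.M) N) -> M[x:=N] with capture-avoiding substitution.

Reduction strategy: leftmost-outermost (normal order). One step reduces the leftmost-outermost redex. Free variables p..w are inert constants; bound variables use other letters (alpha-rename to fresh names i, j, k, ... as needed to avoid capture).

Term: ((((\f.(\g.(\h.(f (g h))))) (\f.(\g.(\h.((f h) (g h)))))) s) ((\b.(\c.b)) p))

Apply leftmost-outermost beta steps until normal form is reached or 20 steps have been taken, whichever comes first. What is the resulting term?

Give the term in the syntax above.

Answer: (\g.(\h.(((s (\c.p)) h) (g h))))

Derivation:
Step 0: ((((\f.(\g.(\h.(f (g h))))) (\f.(\g.(\h.((f h) (g h)))))) s) ((\b.(\c.b)) p))
Step 1: (((\g.(\h.((\f.(\g.(\h.((f h) (g h))))) (g h)))) s) ((\b.(\c.b)) p))
Step 2: ((\h.((\f.(\g.(\h.((f h) (g h))))) (s h))) ((\b.(\c.b)) p))
Step 3: ((\f.(\g.(\h.((f h) (g h))))) (s ((\b.(\c.b)) p)))
Step 4: (\g.(\h.(((s ((\b.(\c.b)) p)) h) (g h))))
Step 5: (\g.(\h.(((s (\c.p)) h) (g h))))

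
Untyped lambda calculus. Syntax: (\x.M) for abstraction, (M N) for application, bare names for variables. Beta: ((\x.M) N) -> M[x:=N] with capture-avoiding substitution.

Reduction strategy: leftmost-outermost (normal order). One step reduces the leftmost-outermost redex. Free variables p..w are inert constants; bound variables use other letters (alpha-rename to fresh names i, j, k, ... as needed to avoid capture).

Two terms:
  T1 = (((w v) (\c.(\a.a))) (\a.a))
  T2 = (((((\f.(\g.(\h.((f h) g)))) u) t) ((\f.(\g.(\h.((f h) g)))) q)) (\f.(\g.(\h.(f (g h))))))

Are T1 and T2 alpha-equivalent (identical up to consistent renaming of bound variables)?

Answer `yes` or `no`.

Answer: no

Derivation:
Term 1: (((w v) (\c.(\a.a))) (\a.a))
Term 2: (((((\f.(\g.(\h.((f h) g)))) u) t) ((\f.(\g.(\h.((f h) g)))) q)) (\f.(\g.(\h.(f (g h))))))
Alpha-equivalence: compare structure up to binder renaming.
Result: False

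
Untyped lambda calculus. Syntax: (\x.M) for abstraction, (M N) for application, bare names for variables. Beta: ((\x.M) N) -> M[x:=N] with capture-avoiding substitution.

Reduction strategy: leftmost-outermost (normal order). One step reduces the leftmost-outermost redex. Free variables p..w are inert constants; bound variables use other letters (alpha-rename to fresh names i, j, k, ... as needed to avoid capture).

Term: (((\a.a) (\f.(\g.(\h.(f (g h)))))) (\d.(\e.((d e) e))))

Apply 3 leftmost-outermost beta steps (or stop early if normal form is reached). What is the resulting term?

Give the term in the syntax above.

Step 0: (((\a.a) (\f.(\g.(\h.(f (g h)))))) (\d.(\e.((d e) e))))
Step 1: ((\f.(\g.(\h.(f (g h))))) (\d.(\e.((d e) e))))
Step 2: (\g.(\h.((\d.(\e.((d e) e))) (g h))))
Step 3: (\g.(\h.(\e.(((g h) e) e))))

Answer: (\g.(\h.(\e.(((g h) e) e))))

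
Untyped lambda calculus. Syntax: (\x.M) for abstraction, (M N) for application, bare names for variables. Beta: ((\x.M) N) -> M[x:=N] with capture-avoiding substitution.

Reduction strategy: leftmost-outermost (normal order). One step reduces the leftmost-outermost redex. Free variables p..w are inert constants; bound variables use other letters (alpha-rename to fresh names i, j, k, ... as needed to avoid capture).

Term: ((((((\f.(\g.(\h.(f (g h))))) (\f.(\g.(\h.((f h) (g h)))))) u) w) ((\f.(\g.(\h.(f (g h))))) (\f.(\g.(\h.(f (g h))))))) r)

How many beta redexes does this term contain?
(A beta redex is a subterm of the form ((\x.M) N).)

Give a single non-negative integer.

Answer: 2

Derivation:
Term: ((((((\f.(\g.(\h.(f (g h))))) (\f.(\g.(\h.((f h) (g h)))))) u) w) ((\f.(\g.(\h.(f (g h))))) (\f.(\g.(\h.(f (g h))))))) r)
  Redex: ((\f.(\g.(\h.(f (g h))))) (\f.(\g.(\h.((f h) (g h))))))
  Redex: ((\f.(\g.(\h.(f (g h))))) (\f.(\g.(\h.(f (g h))))))
Total redexes: 2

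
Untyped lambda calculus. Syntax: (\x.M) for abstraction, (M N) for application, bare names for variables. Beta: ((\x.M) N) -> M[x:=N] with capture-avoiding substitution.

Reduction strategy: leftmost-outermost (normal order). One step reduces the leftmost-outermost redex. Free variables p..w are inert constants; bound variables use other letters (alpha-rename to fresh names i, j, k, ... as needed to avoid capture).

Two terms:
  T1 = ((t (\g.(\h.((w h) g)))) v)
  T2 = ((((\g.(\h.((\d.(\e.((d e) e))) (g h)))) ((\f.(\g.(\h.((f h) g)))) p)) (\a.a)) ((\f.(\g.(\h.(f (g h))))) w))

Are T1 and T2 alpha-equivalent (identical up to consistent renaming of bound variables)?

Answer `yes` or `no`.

Term 1: ((t (\g.(\h.((w h) g)))) v)
Term 2: ((((\g.(\h.((\d.(\e.((d e) e))) (g h)))) ((\f.(\g.(\h.((f h) g)))) p)) (\a.a)) ((\f.(\g.(\h.(f (g h))))) w))
Alpha-equivalence: compare structure up to binder renaming.
Result: False

Answer: no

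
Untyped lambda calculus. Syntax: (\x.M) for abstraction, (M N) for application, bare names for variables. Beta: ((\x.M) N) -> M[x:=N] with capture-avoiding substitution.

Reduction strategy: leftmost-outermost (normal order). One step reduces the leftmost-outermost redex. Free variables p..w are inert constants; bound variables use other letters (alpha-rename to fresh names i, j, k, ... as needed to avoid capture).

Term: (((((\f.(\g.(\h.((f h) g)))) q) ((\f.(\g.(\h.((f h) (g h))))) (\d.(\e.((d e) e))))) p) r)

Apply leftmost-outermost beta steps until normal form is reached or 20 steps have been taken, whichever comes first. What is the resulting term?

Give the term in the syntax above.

Step 0: (((((\f.(\g.(\h.((f h) g)))) q) ((\f.(\g.(\h.((f h) (g h))))) (\d.(\e.((d e) e))))) p) r)
Step 1: ((((\g.(\h.((q h) g))) ((\f.(\g.(\h.((f h) (g h))))) (\d.(\e.((d e) e))))) p) r)
Step 2: (((\h.((q h) ((\f.(\g.(\h.((f h) (g h))))) (\d.(\e.((d e) e)))))) p) r)
Step 3: (((q p) ((\f.(\g.(\h.((f h) (g h))))) (\d.(\e.((d e) e))))) r)
Step 4: (((q p) (\g.(\h.(((\d.(\e.((d e) e))) h) (g h))))) r)
Step 5: (((q p) (\g.(\h.((\e.((h e) e)) (g h))))) r)
Step 6: (((q p) (\g.(\h.((h (g h)) (g h))))) r)

Answer: (((q p) (\g.(\h.((h (g h)) (g h))))) r)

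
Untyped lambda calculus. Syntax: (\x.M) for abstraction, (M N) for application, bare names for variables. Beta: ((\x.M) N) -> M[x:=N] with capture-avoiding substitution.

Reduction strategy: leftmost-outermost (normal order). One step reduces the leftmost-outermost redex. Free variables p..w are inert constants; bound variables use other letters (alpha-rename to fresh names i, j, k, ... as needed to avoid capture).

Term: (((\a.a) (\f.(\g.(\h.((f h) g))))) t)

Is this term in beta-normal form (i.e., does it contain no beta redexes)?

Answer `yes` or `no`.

Term: (((\a.a) (\f.(\g.(\h.((f h) g))))) t)
Found 1 beta redex(es).

Answer: no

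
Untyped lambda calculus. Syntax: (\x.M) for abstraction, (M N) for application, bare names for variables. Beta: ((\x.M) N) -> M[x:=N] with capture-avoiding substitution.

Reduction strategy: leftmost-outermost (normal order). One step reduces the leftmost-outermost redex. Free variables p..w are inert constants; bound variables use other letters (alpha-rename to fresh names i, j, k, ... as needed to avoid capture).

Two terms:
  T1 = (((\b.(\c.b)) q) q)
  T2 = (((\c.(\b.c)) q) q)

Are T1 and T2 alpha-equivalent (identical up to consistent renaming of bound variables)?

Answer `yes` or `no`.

Answer: yes

Derivation:
Term 1: (((\b.(\c.b)) q) q)
Term 2: (((\c.(\b.c)) q) q)
Alpha-equivalence: compare structure up to binder renaming.
Result: True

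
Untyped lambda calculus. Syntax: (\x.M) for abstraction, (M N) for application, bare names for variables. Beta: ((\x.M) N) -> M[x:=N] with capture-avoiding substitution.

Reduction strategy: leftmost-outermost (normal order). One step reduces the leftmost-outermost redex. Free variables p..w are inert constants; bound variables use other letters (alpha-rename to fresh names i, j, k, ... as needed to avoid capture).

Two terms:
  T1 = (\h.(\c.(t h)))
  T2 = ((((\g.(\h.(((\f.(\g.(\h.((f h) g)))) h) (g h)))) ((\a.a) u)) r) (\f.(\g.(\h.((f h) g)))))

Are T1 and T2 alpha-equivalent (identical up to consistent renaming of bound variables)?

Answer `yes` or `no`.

Term 1: (\h.(\c.(t h)))
Term 2: ((((\g.(\h.(((\f.(\g.(\h.((f h) g)))) h) (g h)))) ((\a.a) u)) r) (\f.(\g.(\h.((f h) g)))))
Alpha-equivalence: compare structure up to binder renaming.
Result: False

Answer: no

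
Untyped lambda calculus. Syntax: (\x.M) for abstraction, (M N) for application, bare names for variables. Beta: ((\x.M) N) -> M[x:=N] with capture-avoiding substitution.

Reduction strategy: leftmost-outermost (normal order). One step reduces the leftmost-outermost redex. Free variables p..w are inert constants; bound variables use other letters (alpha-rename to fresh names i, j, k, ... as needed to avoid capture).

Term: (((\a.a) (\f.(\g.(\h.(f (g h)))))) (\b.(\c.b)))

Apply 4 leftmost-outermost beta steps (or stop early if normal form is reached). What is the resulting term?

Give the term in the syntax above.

Step 0: (((\a.a) (\f.(\g.(\h.(f (g h)))))) (\b.(\c.b)))
Step 1: ((\f.(\g.(\h.(f (g h))))) (\b.(\c.b)))
Step 2: (\g.(\h.((\b.(\c.b)) (g h))))
Step 3: (\g.(\h.(\c.(g h))))
Step 4: (normal form reached)

Answer: (\g.(\h.(\c.(g h))))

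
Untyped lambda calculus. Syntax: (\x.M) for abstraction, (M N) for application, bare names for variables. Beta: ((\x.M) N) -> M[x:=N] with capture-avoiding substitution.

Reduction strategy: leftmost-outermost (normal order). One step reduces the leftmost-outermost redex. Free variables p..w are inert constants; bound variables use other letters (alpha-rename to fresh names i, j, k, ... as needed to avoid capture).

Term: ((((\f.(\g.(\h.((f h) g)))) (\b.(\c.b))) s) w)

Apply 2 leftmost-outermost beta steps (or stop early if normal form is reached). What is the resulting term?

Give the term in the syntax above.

Answer: ((\h.(((\b.(\c.b)) h) s)) w)

Derivation:
Step 0: ((((\f.(\g.(\h.((f h) g)))) (\b.(\c.b))) s) w)
Step 1: (((\g.(\h.(((\b.(\c.b)) h) g))) s) w)
Step 2: ((\h.(((\b.(\c.b)) h) s)) w)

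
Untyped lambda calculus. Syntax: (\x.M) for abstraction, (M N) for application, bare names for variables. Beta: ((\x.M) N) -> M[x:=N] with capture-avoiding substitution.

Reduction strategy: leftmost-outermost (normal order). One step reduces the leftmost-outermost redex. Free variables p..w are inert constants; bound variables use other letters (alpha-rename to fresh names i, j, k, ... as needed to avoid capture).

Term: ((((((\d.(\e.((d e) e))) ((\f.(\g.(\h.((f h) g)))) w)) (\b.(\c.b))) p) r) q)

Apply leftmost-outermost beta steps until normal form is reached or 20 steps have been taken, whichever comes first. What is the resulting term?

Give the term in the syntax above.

Step 0: ((((((\d.(\e.((d e) e))) ((\f.(\g.(\h.((f h) g)))) w)) (\b.(\c.b))) p) r) q)
Step 1: (((((\e.((((\f.(\g.(\h.((f h) g)))) w) e) e)) (\b.(\c.b))) p) r) q)
Step 2: (((((((\f.(\g.(\h.((f h) g)))) w) (\b.(\c.b))) (\b.(\c.b))) p) r) q)
Step 3: ((((((\g.(\h.((w h) g))) (\b.(\c.b))) (\b.(\c.b))) p) r) q)
Step 4: (((((\h.((w h) (\b.(\c.b)))) (\b.(\c.b))) p) r) q)
Step 5: (((((w (\b.(\c.b))) (\b.(\c.b))) p) r) q)

Answer: (((((w (\b.(\c.b))) (\b.(\c.b))) p) r) q)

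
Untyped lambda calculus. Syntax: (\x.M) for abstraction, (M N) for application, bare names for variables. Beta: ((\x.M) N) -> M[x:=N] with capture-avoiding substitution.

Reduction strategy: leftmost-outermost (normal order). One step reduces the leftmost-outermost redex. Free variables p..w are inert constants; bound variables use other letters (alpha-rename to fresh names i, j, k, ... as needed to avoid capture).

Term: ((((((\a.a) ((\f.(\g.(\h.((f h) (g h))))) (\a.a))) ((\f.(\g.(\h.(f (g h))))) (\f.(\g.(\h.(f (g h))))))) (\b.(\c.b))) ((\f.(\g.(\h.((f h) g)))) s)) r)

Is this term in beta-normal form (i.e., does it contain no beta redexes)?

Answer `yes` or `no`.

Answer: no

Derivation:
Term: ((((((\a.a) ((\f.(\g.(\h.((f h) (g h))))) (\a.a))) ((\f.(\g.(\h.(f (g h))))) (\f.(\g.(\h.(f (g h))))))) (\b.(\c.b))) ((\f.(\g.(\h.((f h) g)))) s)) r)
Found 4 beta redex(es).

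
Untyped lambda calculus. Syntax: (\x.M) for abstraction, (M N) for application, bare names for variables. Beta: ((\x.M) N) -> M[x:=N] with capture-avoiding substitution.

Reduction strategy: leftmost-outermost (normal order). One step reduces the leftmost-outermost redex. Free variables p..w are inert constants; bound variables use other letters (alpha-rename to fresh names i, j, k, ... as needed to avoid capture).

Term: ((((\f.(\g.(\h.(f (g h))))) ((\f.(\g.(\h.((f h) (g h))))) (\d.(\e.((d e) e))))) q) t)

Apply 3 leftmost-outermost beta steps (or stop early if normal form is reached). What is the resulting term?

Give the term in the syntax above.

Step 0: ((((\f.(\g.(\h.(f (g h))))) ((\f.(\g.(\h.((f h) (g h))))) (\d.(\e.((d e) e))))) q) t)
Step 1: (((\g.(\h.(((\f.(\g.(\h.((f h) (g h))))) (\d.(\e.((d e) e)))) (g h)))) q) t)
Step 2: ((\h.(((\f.(\g.(\h.((f h) (g h))))) (\d.(\e.((d e) e)))) (q h))) t)
Step 3: (((\f.(\g.(\h.((f h) (g h))))) (\d.(\e.((d e) e)))) (q t))

Answer: (((\f.(\g.(\h.((f h) (g h))))) (\d.(\e.((d e) e)))) (q t))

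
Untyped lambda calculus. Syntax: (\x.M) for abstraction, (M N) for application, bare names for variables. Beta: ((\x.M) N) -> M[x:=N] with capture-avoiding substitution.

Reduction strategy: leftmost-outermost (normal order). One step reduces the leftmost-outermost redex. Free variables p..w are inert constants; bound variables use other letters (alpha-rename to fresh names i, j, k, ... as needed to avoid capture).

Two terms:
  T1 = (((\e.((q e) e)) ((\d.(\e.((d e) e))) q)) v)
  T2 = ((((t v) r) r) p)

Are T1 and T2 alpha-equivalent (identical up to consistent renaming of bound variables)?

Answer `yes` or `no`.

Term 1: (((\e.((q e) e)) ((\d.(\e.((d e) e))) q)) v)
Term 2: ((((t v) r) r) p)
Alpha-equivalence: compare structure up to binder renaming.
Result: False

Answer: no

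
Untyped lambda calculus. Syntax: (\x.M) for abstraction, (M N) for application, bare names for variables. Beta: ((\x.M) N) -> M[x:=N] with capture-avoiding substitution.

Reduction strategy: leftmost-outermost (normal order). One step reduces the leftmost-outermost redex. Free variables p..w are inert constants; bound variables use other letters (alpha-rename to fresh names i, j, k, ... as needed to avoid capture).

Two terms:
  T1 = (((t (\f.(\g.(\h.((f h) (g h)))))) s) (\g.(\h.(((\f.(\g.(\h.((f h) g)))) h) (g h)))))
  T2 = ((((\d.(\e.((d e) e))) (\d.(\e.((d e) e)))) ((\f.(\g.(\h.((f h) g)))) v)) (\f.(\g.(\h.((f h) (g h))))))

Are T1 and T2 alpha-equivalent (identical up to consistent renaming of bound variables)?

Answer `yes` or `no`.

Term 1: (((t (\f.(\g.(\h.((f h) (g h)))))) s) (\g.(\h.(((\f.(\g.(\h.((f h) g)))) h) (g h)))))
Term 2: ((((\d.(\e.((d e) e))) (\d.(\e.((d e) e)))) ((\f.(\g.(\h.((f h) g)))) v)) (\f.(\g.(\h.((f h) (g h))))))
Alpha-equivalence: compare structure up to binder renaming.
Result: False

Answer: no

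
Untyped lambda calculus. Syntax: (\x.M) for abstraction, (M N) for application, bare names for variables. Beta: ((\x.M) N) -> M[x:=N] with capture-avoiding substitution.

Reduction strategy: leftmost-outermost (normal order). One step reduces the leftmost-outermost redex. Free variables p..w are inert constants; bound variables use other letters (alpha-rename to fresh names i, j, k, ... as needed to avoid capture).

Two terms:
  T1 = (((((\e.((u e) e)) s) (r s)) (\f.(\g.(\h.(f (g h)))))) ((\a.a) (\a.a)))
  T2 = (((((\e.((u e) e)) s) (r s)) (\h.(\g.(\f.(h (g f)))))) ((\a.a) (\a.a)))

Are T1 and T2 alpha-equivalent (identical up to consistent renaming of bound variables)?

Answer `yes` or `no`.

Answer: yes

Derivation:
Term 1: (((((\e.((u e) e)) s) (r s)) (\f.(\g.(\h.(f (g h)))))) ((\a.a) (\a.a)))
Term 2: (((((\e.((u e) e)) s) (r s)) (\h.(\g.(\f.(h (g f)))))) ((\a.a) (\a.a)))
Alpha-equivalence: compare structure up to binder renaming.
Result: True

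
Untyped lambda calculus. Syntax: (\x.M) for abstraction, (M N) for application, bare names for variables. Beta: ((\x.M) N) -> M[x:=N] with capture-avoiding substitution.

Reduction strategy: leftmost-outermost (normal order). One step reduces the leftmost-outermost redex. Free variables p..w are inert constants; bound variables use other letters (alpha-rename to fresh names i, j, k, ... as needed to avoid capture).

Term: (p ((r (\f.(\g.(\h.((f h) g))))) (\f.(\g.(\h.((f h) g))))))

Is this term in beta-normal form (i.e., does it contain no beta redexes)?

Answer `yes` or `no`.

Term: (p ((r (\f.(\g.(\h.((f h) g))))) (\f.(\g.(\h.((f h) g))))))
No beta redexes found.

Answer: yes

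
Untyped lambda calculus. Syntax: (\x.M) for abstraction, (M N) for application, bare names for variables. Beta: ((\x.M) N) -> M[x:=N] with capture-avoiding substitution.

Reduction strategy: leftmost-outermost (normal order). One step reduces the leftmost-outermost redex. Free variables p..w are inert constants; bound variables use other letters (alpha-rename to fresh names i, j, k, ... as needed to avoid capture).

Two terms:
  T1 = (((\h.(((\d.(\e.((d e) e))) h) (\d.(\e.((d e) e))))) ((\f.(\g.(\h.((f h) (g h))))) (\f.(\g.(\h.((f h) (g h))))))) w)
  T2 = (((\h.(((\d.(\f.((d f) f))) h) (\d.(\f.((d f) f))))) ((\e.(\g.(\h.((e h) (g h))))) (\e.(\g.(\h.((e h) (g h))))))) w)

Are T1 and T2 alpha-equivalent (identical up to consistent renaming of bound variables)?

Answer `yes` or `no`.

Term 1: (((\h.(((\d.(\e.((d e) e))) h) (\d.(\e.((d e) e))))) ((\f.(\g.(\h.((f h) (g h))))) (\f.(\g.(\h.((f h) (g h))))))) w)
Term 2: (((\h.(((\d.(\f.((d f) f))) h) (\d.(\f.((d f) f))))) ((\e.(\g.(\h.((e h) (g h))))) (\e.(\g.(\h.((e h) (g h))))))) w)
Alpha-equivalence: compare structure up to binder renaming.
Result: True

Answer: yes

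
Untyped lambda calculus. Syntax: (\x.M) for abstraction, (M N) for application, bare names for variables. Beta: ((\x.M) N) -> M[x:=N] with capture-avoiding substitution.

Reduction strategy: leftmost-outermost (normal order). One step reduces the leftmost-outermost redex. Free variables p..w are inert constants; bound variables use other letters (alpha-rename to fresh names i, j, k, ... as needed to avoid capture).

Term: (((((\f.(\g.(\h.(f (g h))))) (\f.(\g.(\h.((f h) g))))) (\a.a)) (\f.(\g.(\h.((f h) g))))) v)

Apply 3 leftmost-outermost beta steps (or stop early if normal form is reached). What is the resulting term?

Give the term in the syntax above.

Answer: (((\f.(\g.(\h.((f h) g)))) ((\a.a) (\f.(\g.(\h.((f h) g)))))) v)

Derivation:
Step 0: (((((\f.(\g.(\h.(f (g h))))) (\f.(\g.(\h.((f h) g))))) (\a.a)) (\f.(\g.(\h.((f h) g))))) v)
Step 1: ((((\g.(\h.((\f.(\g.(\h.((f h) g)))) (g h)))) (\a.a)) (\f.(\g.(\h.((f h) g))))) v)
Step 2: (((\h.((\f.(\g.(\h.((f h) g)))) ((\a.a) h))) (\f.(\g.(\h.((f h) g))))) v)
Step 3: (((\f.(\g.(\h.((f h) g)))) ((\a.a) (\f.(\g.(\h.((f h) g)))))) v)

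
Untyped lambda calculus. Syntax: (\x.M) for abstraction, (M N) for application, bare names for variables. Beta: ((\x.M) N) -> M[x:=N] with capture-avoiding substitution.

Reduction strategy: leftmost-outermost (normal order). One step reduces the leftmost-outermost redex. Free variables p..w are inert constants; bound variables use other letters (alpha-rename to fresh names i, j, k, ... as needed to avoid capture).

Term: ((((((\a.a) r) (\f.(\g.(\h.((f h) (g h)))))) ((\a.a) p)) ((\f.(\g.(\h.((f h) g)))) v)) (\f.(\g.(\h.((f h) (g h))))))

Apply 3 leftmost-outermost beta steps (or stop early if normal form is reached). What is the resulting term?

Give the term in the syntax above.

Answer: ((((r (\f.(\g.(\h.((f h) (g h)))))) p) (\g.(\h.((v h) g)))) (\f.(\g.(\h.((f h) (g h))))))

Derivation:
Step 0: ((((((\a.a) r) (\f.(\g.(\h.((f h) (g h)))))) ((\a.a) p)) ((\f.(\g.(\h.((f h) g)))) v)) (\f.(\g.(\h.((f h) (g h))))))
Step 1: ((((r (\f.(\g.(\h.((f h) (g h)))))) ((\a.a) p)) ((\f.(\g.(\h.((f h) g)))) v)) (\f.(\g.(\h.((f h) (g h))))))
Step 2: ((((r (\f.(\g.(\h.((f h) (g h)))))) p) ((\f.(\g.(\h.((f h) g)))) v)) (\f.(\g.(\h.((f h) (g h))))))
Step 3: ((((r (\f.(\g.(\h.((f h) (g h)))))) p) (\g.(\h.((v h) g)))) (\f.(\g.(\h.((f h) (g h))))))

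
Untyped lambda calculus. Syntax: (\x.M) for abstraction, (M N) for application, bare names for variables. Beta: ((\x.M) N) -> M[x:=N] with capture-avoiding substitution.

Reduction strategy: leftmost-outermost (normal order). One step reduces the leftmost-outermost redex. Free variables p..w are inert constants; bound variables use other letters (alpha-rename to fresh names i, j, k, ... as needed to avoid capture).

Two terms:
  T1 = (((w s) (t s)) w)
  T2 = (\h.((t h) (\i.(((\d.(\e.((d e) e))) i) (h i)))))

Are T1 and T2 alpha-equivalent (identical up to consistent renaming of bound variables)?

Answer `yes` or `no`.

Term 1: (((w s) (t s)) w)
Term 2: (\h.((t h) (\i.(((\d.(\e.((d e) e))) i) (h i)))))
Alpha-equivalence: compare structure up to binder renaming.
Result: False

Answer: no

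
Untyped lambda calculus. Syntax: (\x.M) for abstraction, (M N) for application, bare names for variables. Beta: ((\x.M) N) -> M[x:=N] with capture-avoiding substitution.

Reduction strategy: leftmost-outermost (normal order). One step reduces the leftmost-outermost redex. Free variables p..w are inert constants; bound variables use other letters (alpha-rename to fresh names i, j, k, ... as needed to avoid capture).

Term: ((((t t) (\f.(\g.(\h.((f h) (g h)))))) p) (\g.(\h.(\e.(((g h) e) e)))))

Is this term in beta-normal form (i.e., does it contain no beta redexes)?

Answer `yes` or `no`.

Term: ((((t t) (\f.(\g.(\h.((f h) (g h)))))) p) (\g.(\h.(\e.(((g h) e) e)))))
No beta redexes found.

Answer: yes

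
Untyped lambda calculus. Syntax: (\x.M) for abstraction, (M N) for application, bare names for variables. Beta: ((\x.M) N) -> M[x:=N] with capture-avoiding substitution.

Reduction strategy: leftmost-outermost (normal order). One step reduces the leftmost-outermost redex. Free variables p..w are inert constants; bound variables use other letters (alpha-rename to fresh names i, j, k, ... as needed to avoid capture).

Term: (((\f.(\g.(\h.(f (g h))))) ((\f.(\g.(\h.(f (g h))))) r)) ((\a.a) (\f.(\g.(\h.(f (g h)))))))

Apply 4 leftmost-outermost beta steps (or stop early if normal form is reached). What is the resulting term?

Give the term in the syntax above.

Answer: (\h.(\i.(r ((((\a.a) (\f.(\g.(\h.(f (g h)))))) h) i))))

Derivation:
Step 0: (((\f.(\g.(\h.(f (g h))))) ((\f.(\g.(\h.(f (g h))))) r)) ((\a.a) (\f.(\g.(\h.(f (g h)))))))
Step 1: ((\g.(\h.(((\f.(\g.(\h.(f (g h))))) r) (g h)))) ((\a.a) (\f.(\g.(\h.(f (g h)))))))
Step 2: (\h.(((\f.(\g.(\h.(f (g h))))) r) (((\a.a) (\f.(\g.(\h.(f (g h)))))) h)))
Step 3: (\h.((\g.(\h.(r (g h)))) (((\a.a) (\f.(\g.(\h.(f (g h)))))) h)))
Step 4: (\h.(\i.(r ((((\a.a) (\f.(\g.(\h.(f (g h)))))) h) i))))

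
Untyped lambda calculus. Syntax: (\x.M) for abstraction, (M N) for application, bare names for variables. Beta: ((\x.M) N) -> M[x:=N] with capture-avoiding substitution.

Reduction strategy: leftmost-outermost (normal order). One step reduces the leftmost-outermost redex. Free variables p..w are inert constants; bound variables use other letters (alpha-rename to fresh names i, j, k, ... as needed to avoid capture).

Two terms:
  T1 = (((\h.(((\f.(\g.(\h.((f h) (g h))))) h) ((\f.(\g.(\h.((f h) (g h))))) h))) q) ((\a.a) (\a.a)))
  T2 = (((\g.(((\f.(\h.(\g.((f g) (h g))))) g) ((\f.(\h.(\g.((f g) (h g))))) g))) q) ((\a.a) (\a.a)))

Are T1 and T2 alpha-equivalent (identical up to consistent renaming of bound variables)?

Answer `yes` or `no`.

Answer: yes

Derivation:
Term 1: (((\h.(((\f.(\g.(\h.((f h) (g h))))) h) ((\f.(\g.(\h.((f h) (g h))))) h))) q) ((\a.a) (\a.a)))
Term 2: (((\g.(((\f.(\h.(\g.((f g) (h g))))) g) ((\f.(\h.(\g.((f g) (h g))))) g))) q) ((\a.a) (\a.a)))
Alpha-equivalence: compare structure up to binder renaming.
Result: True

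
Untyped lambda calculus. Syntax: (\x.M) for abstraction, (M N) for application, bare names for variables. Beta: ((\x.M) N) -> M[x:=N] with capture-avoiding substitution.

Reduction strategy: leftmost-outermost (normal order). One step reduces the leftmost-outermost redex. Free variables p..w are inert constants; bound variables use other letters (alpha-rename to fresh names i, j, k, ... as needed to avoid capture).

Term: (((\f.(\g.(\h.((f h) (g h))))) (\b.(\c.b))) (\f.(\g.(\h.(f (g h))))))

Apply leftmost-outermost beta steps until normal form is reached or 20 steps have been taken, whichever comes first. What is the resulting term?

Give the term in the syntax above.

Step 0: (((\f.(\g.(\h.((f h) (g h))))) (\b.(\c.b))) (\f.(\g.(\h.(f (g h))))))
Step 1: ((\g.(\h.(((\b.(\c.b)) h) (g h)))) (\f.(\g.(\h.(f (g h))))))
Step 2: (\h.(((\b.(\c.b)) h) ((\f.(\g.(\h.(f (g h))))) h)))
Step 3: (\h.((\c.h) ((\f.(\g.(\h.(f (g h))))) h)))
Step 4: (\h.h)

Answer: (\h.h)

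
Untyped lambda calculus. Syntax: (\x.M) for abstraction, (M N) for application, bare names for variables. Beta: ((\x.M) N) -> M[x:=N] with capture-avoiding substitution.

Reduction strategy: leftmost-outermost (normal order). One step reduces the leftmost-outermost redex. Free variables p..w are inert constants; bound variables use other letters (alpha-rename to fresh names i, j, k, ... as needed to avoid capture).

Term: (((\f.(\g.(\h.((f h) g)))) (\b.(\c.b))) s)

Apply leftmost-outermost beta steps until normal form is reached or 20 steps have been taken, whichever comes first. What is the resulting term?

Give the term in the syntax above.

Step 0: (((\f.(\g.(\h.((f h) g)))) (\b.(\c.b))) s)
Step 1: ((\g.(\h.(((\b.(\c.b)) h) g))) s)
Step 2: (\h.(((\b.(\c.b)) h) s))
Step 3: (\h.((\c.h) s))
Step 4: (\h.h)

Answer: (\h.h)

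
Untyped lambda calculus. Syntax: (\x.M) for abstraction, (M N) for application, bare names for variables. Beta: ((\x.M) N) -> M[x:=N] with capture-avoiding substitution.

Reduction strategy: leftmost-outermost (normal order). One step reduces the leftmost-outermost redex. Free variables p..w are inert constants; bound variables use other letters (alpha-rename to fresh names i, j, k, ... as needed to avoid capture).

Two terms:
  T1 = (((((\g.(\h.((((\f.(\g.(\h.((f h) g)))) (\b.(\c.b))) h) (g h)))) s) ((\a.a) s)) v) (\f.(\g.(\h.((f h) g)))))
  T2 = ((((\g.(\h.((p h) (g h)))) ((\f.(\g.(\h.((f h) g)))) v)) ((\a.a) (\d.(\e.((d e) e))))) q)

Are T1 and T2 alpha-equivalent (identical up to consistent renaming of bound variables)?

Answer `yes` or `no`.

Answer: no

Derivation:
Term 1: (((((\g.(\h.((((\f.(\g.(\h.((f h) g)))) (\b.(\c.b))) h) (g h)))) s) ((\a.a) s)) v) (\f.(\g.(\h.((f h) g)))))
Term 2: ((((\g.(\h.((p h) (g h)))) ((\f.(\g.(\h.((f h) g)))) v)) ((\a.a) (\d.(\e.((d e) e))))) q)
Alpha-equivalence: compare structure up to binder renaming.
Result: False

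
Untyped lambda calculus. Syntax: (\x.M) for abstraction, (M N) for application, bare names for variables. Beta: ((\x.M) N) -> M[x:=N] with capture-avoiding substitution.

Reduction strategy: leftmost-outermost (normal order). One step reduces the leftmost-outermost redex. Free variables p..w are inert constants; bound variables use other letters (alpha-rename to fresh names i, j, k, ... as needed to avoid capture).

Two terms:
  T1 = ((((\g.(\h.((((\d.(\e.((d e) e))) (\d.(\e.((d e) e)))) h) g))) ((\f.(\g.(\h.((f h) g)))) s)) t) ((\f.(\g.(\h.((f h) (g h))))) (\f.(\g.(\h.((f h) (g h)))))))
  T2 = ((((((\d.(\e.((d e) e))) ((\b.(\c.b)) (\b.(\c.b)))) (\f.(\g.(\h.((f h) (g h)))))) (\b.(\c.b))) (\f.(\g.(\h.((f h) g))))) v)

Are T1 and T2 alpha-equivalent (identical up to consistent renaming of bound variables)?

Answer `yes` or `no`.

Term 1: ((((\g.(\h.((((\d.(\e.((d e) e))) (\d.(\e.((d e) e)))) h) g))) ((\f.(\g.(\h.((f h) g)))) s)) t) ((\f.(\g.(\h.((f h) (g h))))) (\f.(\g.(\h.((f h) (g h)))))))
Term 2: ((((((\d.(\e.((d e) e))) ((\b.(\c.b)) (\b.(\c.b)))) (\f.(\g.(\h.((f h) (g h)))))) (\b.(\c.b))) (\f.(\g.(\h.((f h) g))))) v)
Alpha-equivalence: compare structure up to binder renaming.
Result: False

Answer: no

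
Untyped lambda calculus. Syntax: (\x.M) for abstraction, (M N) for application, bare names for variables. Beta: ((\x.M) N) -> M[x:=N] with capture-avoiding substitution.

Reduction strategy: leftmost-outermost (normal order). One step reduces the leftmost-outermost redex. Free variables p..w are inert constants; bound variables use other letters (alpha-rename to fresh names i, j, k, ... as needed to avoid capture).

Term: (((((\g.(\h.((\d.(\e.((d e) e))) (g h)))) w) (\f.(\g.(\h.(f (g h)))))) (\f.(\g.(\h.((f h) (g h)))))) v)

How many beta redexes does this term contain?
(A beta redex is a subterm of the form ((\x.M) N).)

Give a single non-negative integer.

Answer: 2

Derivation:
Term: (((((\g.(\h.((\d.(\e.((d e) e))) (g h)))) w) (\f.(\g.(\h.(f (g h)))))) (\f.(\g.(\h.((f h) (g h)))))) v)
  Redex: ((\g.(\h.((\d.(\e.((d e) e))) (g h)))) w)
  Redex: ((\d.(\e.((d e) e))) (g h))
Total redexes: 2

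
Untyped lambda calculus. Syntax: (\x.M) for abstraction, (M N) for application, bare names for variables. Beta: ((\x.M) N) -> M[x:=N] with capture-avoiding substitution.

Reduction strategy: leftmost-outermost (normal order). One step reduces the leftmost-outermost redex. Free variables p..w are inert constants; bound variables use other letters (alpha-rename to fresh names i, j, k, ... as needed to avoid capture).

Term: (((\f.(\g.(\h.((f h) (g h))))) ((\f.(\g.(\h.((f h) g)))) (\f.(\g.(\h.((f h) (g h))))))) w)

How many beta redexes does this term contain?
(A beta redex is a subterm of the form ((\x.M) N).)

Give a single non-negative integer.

Answer: 2

Derivation:
Term: (((\f.(\g.(\h.((f h) (g h))))) ((\f.(\g.(\h.((f h) g)))) (\f.(\g.(\h.((f h) (g h))))))) w)
  Redex: ((\f.(\g.(\h.((f h) (g h))))) ((\f.(\g.(\h.((f h) g)))) (\f.(\g.(\h.((f h) (g h)))))))
  Redex: ((\f.(\g.(\h.((f h) g)))) (\f.(\g.(\h.((f h) (g h))))))
Total redexes: 2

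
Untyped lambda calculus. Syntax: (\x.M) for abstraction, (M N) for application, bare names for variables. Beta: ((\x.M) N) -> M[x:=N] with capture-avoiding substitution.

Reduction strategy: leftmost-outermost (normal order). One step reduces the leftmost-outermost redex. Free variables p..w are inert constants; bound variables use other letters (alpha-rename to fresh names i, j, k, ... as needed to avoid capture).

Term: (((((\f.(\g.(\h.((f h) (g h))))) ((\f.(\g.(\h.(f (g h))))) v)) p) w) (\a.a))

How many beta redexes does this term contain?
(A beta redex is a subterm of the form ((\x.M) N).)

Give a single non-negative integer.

Answer: 2

Derivation:
Term: (((((\f.(\g.(\h.((f h) (g h))))) ((\f.(\g.(\h.(f (g h))))) v)) p) w) (\a.a))
  Redex: ((\f.(\g.(\h.((f h) (g h))))) ((\f.(\g.(\h.(f (g h))))) v))
  Redex: ((\f.(\g.(\h.(f (g h))))) v)
Total redexes: 2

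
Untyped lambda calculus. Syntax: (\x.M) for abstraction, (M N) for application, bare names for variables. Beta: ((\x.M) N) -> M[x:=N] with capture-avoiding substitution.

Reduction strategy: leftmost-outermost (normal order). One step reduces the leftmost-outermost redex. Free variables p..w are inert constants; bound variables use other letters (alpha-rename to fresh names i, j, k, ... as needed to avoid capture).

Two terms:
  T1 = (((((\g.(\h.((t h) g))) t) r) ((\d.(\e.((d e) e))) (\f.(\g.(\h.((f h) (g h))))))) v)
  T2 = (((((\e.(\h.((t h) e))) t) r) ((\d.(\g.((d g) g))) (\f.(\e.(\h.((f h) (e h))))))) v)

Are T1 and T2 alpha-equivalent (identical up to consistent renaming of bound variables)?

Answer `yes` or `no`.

Answer: yes

Derivation:
Term 1: (((((\g.(\h.((t h) g))) t) r) ((\d.(\e.((d e) e))) (\f.(\g.(\h.((f h) (g h))))))) v)
Term 2: (((((\e.(\h.((t h) e))) t) r) ((\d.(\g.((d g) g))) (\f.(\e.(\h.((f h) (e h))))))) v)
Alpha-equivalence: compare structure up to binder renaming.
Result: True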